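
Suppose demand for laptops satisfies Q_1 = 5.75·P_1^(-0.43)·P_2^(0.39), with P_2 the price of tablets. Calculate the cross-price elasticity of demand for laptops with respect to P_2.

0.39

In a log-linear (constant-elasticity) demand function, the coefficient on the exponent of P_2 is the cross-price elasticity.
ε = 0.39. Positive, so laptops and tablets are substitutes.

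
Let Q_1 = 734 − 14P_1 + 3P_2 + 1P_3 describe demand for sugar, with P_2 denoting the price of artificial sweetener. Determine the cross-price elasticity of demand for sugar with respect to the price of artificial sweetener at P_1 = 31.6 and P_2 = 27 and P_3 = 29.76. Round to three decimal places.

0.201

At P_1 = 31.6 and P_2 = 27 and P_3 = 29.76: Q_1 = 402.36.
∂Q_1/∂P_2 = 3.
ε = (∂Q_1/∂P_2)(P_2/Q_1) = 3 × (27/402.36) ≈ 0.201.
Since ε > 0, sugar and artificial sweetener are substitutes.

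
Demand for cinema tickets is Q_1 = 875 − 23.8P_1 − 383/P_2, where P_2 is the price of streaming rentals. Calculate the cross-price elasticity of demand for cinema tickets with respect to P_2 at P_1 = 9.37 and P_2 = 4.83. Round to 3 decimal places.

0.138

At P_1 = 9.37 and P_2 = 4.83: Q_1 = 572.698.
∂Q_1/∂P_2 = 383/P_2² = 16.4174.
ε = (∂Q_1/∂P_2)(P_2/Q_1) = 16.4174 × (4.83/572.698) ≈ 0.138.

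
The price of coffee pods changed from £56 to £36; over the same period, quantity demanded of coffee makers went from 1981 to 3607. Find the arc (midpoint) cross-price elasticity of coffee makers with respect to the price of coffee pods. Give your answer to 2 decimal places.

-1.34

ΔQ_A = 3607 − 1981 = 1626; ΔP_B = 36 − 56 = -20.
Midpoints: Q̄_A = 2794.0, P̄_B = 46.00.
ε = (ΔQ_A/Q̄_A)/(ΔP_B/P̄_B) = (1626/2794.0)/(-20/46.00) ≈ -1.34.
ε < 0: coffee makers and coffee pods are complements.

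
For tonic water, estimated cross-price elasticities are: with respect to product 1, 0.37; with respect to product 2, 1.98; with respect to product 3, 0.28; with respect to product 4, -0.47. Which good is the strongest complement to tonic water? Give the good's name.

product 4

Complements have ε < 0. The most negative value is -0.47 (product 4).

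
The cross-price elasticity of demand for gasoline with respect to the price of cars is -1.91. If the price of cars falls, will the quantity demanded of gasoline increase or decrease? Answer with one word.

increase

ε < 0 and the price of cars falls, so the quantity of gasoline moves in the opposite direction: it increases.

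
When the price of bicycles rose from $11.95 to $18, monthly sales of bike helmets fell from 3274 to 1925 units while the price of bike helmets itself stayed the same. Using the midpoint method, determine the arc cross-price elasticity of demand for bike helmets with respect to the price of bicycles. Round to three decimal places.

-1.284

ΔQ_A = 1925 − 3274 = -1349; ΔP_B = 18 − 11.95 = 6.05.
Midpoints: Q̄_A = 2599.5, P̄_B = 14.97.
ε = (ΔQ_A/Q̄_A)/(ΔP_B/P̄_B) = (-1349/2599.5)/(6.05/14.97) ≈ -1.284.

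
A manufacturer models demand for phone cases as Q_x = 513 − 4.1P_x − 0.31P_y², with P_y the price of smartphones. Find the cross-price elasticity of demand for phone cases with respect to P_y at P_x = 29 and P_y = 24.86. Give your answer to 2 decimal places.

At P_x = 29 and P_y = 24.86: Q_x = 202.514.
∂Q_x/∂P_y = -0.62P_y = -0.62(24.86) = -15.4132.
ε = (∂Q_x/∂P_y)(P_y/Q_x) = -15.4132 × (24.86/202.514) ≈ -1.89.
ε < 0: complements.

-1.89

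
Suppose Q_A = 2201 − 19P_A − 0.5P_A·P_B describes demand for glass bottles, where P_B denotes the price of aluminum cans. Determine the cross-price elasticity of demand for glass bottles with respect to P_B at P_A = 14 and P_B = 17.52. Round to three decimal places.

-0.068

At P_A = 14 and P_B = 17.52: Q_A = 1812.36.
∂Q_A/∂P_B = -0.5P_A = -0.5(14) = -7.0000.
ε = (∂Q_A/∂P_B)(P_B/Q_A) = -7.0000 × (17.52/1812.36) ≈ -0.068.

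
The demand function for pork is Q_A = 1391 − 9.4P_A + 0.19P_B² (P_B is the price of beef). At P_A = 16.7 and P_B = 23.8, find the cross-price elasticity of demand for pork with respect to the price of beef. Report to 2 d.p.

At P_A = 16.7 and P_B = 23.8: Q_A = 1341.644.
∂Q_A/∂P_B = 0.38P_B = 0.38(23.8) = 9.0440.
ε = (∂Q_A/∂P_B)(P_B/Q_A) = 9.0440 × (23.8/1341.644) ≈ 0.16.

0.16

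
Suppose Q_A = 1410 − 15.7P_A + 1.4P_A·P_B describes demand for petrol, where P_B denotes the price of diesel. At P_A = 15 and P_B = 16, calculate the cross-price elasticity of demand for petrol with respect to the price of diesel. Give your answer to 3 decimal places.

At P_A = 15 and P_B = 16: Q_A = 1510.5.
∂Q_A/∂P_B = 1.4P_A = 1.4(15) = 21.0000.
ε = (∂Q_A/∂P_B)(P_B/Q_A) = 21.0000 × (16/1510.5) ≈ 0.222.
ε > 0: substitutes.

0.222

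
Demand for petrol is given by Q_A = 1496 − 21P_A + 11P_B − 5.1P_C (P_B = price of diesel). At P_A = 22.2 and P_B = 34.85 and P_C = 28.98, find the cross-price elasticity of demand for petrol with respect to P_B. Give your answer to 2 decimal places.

At P_A = 22.2 and P_B = 34.85 and P_C = 28.98: Q_A = 1265.352.
∂Q_A/∂P_B = 11.
ε = (∂Q_A/∂P_B)(P_B/Q_A) = 11 × (34.85/1265.352) ≈ 0.30.
Since ε > 0, petrol and diesel are substitutes.

0.30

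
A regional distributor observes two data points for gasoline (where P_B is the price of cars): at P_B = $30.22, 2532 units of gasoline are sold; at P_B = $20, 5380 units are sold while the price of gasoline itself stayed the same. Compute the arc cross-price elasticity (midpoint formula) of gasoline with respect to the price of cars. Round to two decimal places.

ΔQ_A = 5380 − 2532 = 2848; ΔP_B = 20 − 30.22 = -10.22.
Midpoints: Q̄_A = 3956.0, P̄_B = 25.11.
ε = (ΔQ_A/Q̄_A)/(ΔP_B/P̄_B) = (2848/3956.0)/(-10.22/25.11) ≈ -1.77.

-1.77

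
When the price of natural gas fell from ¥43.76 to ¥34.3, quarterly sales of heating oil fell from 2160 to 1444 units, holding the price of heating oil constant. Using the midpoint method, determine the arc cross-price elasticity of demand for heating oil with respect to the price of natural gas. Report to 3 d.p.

1.639

ΔQ_A = 1444 − 2160 = -716; ΔP_B = 34.3 − 43.76 = -9.46.
Midpoints: Q̄_A = 1802.0, P̄_B = 39.03.
ε = (ΔQ_A/Q̄_A)/(ΔP_B/P̄_B) = (-716/1802.0)/(-9.46/39.03) ≈ 1.639.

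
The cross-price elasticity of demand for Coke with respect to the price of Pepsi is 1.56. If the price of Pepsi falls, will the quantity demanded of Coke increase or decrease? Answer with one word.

ε > 0 and the price of Pepsi falls, so the quantity of Coke moves in the same direction: it decreases.

decrease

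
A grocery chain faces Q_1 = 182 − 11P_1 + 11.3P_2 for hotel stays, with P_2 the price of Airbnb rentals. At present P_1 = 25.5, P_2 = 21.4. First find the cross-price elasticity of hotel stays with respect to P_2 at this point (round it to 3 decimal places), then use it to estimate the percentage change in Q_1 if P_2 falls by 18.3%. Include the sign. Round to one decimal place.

-30.9%

At P_1 = 25.5, P_2 = 21.4: Q_1 = 143.32.
∂Q_1/∂P_2 = 11.3.
ε = (∂Q_1/∂P_2)(P_2/Q_1) = 11.3000 × 21.4/143.32 ≈ 1.687.
%ΔQ_1 ≈ ε × %ΔP_2 = 1.687 × (-18.3%) = -30.9%.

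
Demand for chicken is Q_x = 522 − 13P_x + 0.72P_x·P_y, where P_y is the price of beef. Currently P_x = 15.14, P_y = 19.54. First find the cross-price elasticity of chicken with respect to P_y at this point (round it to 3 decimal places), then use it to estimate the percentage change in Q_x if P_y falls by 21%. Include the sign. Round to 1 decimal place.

At P_x = 15.14, P_y = 19.54: Q_x = 538.182.
∂Q_x/∂P_y = 0.72P_x = 10.9008.
ε = (∂Q_x/∂P_y)(P_y/Q_x) = 10.9008 × 19.54/538.182 ≈ 0.396.
%ΔQ_x ≈ ε × %ΔP_y = 0.396 × (-21%) = -8.3%.

-8.3%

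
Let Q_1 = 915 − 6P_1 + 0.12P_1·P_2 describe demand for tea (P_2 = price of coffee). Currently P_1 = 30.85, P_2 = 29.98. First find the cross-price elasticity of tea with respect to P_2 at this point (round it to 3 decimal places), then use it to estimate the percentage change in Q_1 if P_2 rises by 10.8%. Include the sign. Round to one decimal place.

1.4%

At P_1 = 30.85, P_2 = 29.98: Q_1 = 840.886.
∂Q_1/∂P_2 = 0.12P_1 = 3.7020.
ε = (∂Q_1/∂P_2)(P_2/Q_1) = 3.7020 × 29.98/840.886 ≈ 0.132.
%ΔQ_1 ≈ ε × %ΔP_2 = 0.132 × (10.8%) = 1.4%.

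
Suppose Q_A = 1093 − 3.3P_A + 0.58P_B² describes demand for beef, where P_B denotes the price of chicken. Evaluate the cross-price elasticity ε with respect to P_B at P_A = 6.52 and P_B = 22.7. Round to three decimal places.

0.436

At P_A = 6.52 and P_B = 22.7: Q_A = 1370.352.
∂Q_A/∂P_B = 1.16P_B = 1.16(22.7) = 26.3320.
ε = (∂Q_A/∂P_B)(P_B/Q_A) = 26.3320 × (22.7/1370.352) ≈ 0.436.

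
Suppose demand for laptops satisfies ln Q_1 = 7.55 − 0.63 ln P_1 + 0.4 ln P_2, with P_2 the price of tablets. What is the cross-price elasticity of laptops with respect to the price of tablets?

In a log-linear (constant-elasticity) demand function, the coefficient on ln P_2 is the cross-price elasticity.
ε = 0.40. Positive, so laptops and tablets are substitutes.

0.40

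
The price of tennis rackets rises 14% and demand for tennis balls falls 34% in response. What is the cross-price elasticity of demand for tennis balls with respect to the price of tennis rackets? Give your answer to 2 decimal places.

ε = (%ΔQ of tennis balls) / (%ΔP of tennis rackets) = (-34%) / (14%) ≈ -2.43.
Negative cross-price elasticity: complements.

-2.43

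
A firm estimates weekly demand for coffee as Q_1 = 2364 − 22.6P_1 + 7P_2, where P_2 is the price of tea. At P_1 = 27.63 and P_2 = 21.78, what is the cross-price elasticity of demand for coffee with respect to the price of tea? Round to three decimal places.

At P_1 = 27.63 and P_2 = 21.78: Q_1 = 1892.022.
∂Q_1/∂P_2 = 7.
ε = (∂Q_1/∂P_2)(P_2/Q_1) = 7 × (21.78/1892.022) ≈ 0.081.
Since ε > 0, coffee and tea are substitutes.

0.081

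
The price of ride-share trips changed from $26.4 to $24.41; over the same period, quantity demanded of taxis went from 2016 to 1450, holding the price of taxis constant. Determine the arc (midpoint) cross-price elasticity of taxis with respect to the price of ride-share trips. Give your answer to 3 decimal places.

4.170

ΔQ_A = 1450 − 2016 = -566; ΔP_B = 24.41 − 26.4 = -1.99.
Midpoints: Q̄_A = 1733.0, P̄_B = 25.41.
ε = (ΔQ_A/Q̄_A)/(ΔP_B/P̄_B) = (-566/1733.0)/(-1.99/25.41) ≈ 4.170.
ε > 0: taxis and ride-share trips are substitutes.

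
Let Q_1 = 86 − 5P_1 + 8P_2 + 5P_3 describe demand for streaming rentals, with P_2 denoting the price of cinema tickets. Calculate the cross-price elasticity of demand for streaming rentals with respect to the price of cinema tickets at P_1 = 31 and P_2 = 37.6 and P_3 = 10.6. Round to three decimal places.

At P_1 = 31 and P_2 = 37.6 and P_3 = 10.6: Q_1 = 284.8.
∂Q_1/∂P_2 = 8.
ε = (∂Q_1/∂P_2)(P_2/Q_1) = 8 × (37.6/284.8) ≈ 1.056.

1.056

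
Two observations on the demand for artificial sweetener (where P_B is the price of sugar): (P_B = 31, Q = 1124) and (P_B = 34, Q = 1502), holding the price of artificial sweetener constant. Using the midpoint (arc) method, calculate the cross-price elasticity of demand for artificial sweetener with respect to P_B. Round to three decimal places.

3.119

ΔQ_A = 1502 − 1124 = 378; ΔP_B = 34 − 31 = 3.
Midpoints: Q̄_A = 1313.0, P̄_B = 32.50.
ε = (ΔQ_A/Q̄_A)/(ΔP_B/P̄_B) = (378/1313.0)/(3/32.50) ≈ 3.119.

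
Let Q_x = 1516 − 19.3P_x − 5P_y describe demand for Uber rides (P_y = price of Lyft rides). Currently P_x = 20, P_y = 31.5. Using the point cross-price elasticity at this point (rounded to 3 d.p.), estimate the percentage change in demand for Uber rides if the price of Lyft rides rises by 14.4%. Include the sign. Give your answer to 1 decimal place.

At P_x = 20, P_y = 31.5: Q_x = 972.5.
∂Q_x/∂P_y = -5.
ε = (∂Q_x/∂P_y)(P_y/Q_x) = -5.0000 × 31.5/972.5 ≈ -0.162.
%ΔQ_x ≈ ε × %ΔP_y = -0.162 × (14.4%) = -2.3%.

-2.3%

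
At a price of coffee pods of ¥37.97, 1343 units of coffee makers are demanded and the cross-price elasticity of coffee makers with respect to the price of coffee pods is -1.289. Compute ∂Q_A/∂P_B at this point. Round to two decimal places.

ε = (∂Q_A/∂P_B)·(P_B/Q_A) ⇒ ∂Q_A/∂P_B = ε·Q_A/P_B = -1.289 × 1343/37.97 ≈ -45.59.

-45.59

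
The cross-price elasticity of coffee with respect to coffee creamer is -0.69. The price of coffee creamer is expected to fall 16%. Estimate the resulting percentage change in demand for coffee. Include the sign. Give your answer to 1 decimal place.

11.0%

%ΔQ ≈ ε × %ΔP of coffee creamer = -0.69 × (-16%) = 11.0%.
Demand for coffee rises by about 11.0%.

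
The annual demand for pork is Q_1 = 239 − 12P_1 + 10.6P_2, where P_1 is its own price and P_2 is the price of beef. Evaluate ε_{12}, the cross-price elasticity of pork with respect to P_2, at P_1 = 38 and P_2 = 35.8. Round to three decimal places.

At P_1 = 38 and P_2 = 35.8: Q_1 = 162.48.
∂Q_1/∂P_2 = 10.6.
ε = (∂Q_1/∂P_2)(P_2/Q_1) = 10.6 × (35.8/162.48) ≈ 2.336.
Since ε > 0, pork and beef are substitutes.

2.336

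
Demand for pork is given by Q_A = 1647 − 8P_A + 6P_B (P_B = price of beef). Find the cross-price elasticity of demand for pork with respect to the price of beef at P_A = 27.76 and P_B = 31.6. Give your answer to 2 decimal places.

0.12

At P_A = 27.76 and P_B = 31.6: Q_A = 1614.52.
∂Q_A/∂P_B = 6.
ε = (∂Q_A/∂P_B)(P_B/Q_A) = 6 × (31.6/1614.52) ≈ 0.12.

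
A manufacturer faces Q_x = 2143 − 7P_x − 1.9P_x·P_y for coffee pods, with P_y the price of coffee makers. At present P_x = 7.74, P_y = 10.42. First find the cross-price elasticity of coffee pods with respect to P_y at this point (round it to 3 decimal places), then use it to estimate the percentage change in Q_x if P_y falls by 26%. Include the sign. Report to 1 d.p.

2.1%

At P_x = 7.74, P_y = 10.42: Q_x = 1935.583.
∂Q_x/∂P_y = -1.9P_x = -14.7060.
ε = (∂Q_x/∂P_y)(P_y/Q_x) = -14.7060 × 10.42/1935.583 ≈ -0.079.
%ΔQ_x ≈ ε × %ΔP_y = -0.079 × (-26%) = 2.1%.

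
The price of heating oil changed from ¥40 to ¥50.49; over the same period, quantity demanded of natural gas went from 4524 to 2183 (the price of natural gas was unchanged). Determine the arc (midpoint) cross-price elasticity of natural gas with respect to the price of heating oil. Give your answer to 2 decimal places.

-3.01

ΔQ_A = 2183 − 4524 = -2341; ΔP_B = 50.49 − 40 = 10.49.
Midpoints: Q̄_A = 3353.5, P̄_B = 45.25.
ε = (ΔQ_A/Q̄_A)/(ΔP_B/P̄_B) = (-2341/3353.5)/(10.49/45.25) ≈ -3.01.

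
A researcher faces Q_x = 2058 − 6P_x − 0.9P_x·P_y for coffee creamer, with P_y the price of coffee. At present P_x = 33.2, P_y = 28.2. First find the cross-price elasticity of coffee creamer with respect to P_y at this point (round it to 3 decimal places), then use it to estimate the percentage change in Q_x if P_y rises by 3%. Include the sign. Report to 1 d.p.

-2.5%

At P_x = 33.2, P_y = 28.2: Q_x = 1016.184.
∂Q_x/∂P_y = -0.9P_x = -29.8800.
ε = (∂Q_x/∂P_y)(P_y/Q_x) = -29.8800 × 28.2/1016.184 ≈ -0.829.
%ΔQ_x ≈ ε × %ΔP_y = -0.829 × (3%) = -2.5%.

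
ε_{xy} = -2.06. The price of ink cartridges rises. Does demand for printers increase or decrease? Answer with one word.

decrease

ε < 0 and the price of ink cartridges rises, so the quantity of printers moves in the opposite direction: it decreases.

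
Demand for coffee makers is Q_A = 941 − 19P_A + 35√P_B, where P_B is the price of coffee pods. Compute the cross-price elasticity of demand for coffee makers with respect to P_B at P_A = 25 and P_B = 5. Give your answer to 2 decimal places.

0.07

At P_A = 25 and P_B = 5: Q_A = 544.262.
∂Q_A/∂P_B = 35/(2√P_B) = 35/(2√5) = 7.8262.
ε = (∂Q_A/∂P_B)(P_B/Q_A) = 7.8262 × (5/544.262) ≈ 0.07.
ε > 0: substitutes.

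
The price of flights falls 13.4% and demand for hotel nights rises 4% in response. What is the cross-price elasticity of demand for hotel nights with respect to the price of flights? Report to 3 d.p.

ε = (%ΔQ of hotel nights) / (%ΔP of flights) = (4%) / (-13.4%) ≈ -0.299.
Negative cross-price elasticity: complements.

-0.299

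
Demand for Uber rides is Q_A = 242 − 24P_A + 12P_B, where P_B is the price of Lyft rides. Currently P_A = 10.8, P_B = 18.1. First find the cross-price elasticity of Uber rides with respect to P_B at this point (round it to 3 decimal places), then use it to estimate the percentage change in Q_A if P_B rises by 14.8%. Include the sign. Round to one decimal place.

16.1%

At P_A = 10.8, P_B = 18.1: Q_A = 200.
∂Q_A/∂P_B = 12.
ε = (∂Q_A/∂P_B)(P_B/Q_A) = 12.0000 × 18.1/200 ≈ 1.086.
%ΔQ_A ≈ ε × %ΔP_B = 1.086 × (14.8%) = 16.1%.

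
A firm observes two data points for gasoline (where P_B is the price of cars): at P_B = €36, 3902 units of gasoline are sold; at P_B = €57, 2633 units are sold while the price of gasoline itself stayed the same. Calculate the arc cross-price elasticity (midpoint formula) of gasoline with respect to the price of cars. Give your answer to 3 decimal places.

-0.860

ΔQ_A = 2633 − 3902 = -1269; ΔP_B = 57 − 36 = 21.
Midpoints: Q̄_A = 3267.5, P̄_B = 46.50.
ε = (ΔQ_A/Q̄_A)/(ΔP_B/P̄_B) = (-1269/3267.5)/(21/46.50) ≈ -0.860.
ε < 0: gasoline and cars are complements.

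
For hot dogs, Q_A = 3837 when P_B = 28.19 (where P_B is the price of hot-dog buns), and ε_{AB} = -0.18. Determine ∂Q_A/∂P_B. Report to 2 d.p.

ε = (∂Q_A/∂P_B)·(P_B/Q_A) ⇒ ∂Q_A/∂P_B = ε·Q_A/P_B = -0.18 × 3837/28.19 ≈ -24.50.

-24.50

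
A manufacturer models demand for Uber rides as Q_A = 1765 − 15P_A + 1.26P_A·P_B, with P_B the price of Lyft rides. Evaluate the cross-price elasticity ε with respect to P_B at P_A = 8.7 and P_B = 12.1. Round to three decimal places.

At P_A = 8.7 and P_B = 12.1: Q_A = 1767.140.
∂Q_A/∂P_B = 1.26P_A = 1.26(8.7) = 10.9620.
ε = (∂Q_A/∂P_B)(P_B/Q_A) = 10.9620 × (12.1/1767.140) ≈ 0.075.

0.075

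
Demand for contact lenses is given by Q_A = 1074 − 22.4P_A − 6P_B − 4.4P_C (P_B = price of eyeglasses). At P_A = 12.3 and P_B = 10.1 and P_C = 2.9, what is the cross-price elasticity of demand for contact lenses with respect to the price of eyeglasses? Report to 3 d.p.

At P_A = 12.3 and P_B = 10.1 and P_C = 2.9: Q_A = 725.12.
∂Q_A/∂P_B = -6.
ε = (∂Q_A/∂P_B)(P_B/Q_A) = -6 × (10.1/725.12) ≈ -0.084.
Since ε < 0, contact lenses and eyeglasses are complements.

-0.084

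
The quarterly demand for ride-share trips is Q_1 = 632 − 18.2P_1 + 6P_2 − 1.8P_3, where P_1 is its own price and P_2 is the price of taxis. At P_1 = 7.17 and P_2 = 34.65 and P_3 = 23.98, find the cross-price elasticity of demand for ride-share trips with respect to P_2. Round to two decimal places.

0.31

At P_1 = 7.17 and P_2 = 34.65 and P_3 = 23.98: Q_1 = 666.242.
∂Q_1/∂P_2 = 6.
ε = (∂Q_1/∂P_2)(P_2/Q_1) = 6 × (34.65/666.242) ≈ 0.31.
Since ε > 0, ride-share trips and taxis are substitutes.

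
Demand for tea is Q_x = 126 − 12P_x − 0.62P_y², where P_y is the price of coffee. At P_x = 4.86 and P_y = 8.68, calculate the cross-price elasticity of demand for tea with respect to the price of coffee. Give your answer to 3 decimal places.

At P_x = 4.86 and P_y = 8.68: Q_x = 20.968.
∂Q_x/∂P_y = -1.24P_y = -1.24(8.68) = -10.7632.
ε = (∂Q_x/∂P_y)(P_y/Q_x) = -10.7632 × (8.68/20.968) ≈ -4.456.
ε < 0: complements.

-4.456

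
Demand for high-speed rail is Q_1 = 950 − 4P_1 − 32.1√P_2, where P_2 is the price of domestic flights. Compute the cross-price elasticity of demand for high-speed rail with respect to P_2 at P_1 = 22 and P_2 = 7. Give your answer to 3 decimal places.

-0.055

At P_1 = 22 and P_2 = 7: Q_1 = 777.071.
∂Q_1/∂P_2 = -32.1/(2√P_2) = -32.1/(2√7) = -6.0663.
ε = (∂Q_1/∂P_2)(P_2/Q_1) = -6.0663 × (7/777.071) ≈ -0.055.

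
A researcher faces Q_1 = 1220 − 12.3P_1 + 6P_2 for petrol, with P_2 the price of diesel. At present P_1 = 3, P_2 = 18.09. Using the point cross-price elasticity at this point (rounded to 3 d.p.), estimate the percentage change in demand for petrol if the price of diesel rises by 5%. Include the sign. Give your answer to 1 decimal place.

0.4%

At P_1 = 3, P_2 = 18.09: Q_1 = 1291.64.
∂Q_1/∂P_2 = 6.
ε = (∂Q_1/∂P_2)(P_2/Q_1) = 6.0000 × 18.09/1291.64 ≈ 0.084.
%ΔQ_1 ≈ ε × %ΔP_2 = 0.084 × (5%) = 0.4%.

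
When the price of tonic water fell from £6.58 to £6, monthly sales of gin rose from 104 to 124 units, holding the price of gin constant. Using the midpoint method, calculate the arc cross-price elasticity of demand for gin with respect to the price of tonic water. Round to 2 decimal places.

ΔQ_A = 124 − 104 = 20; ΔP_B = 6 − 6.58 = -0.58.
Midpoints: Q̄_A = 114.0, P̄_B = 6.29.
ε = (ΔQ_A/Q̄_A)/(ΔP_B/P̄_B) = (20/114.0)/(-0.58/6.29) ≈ -1.90.

-1.90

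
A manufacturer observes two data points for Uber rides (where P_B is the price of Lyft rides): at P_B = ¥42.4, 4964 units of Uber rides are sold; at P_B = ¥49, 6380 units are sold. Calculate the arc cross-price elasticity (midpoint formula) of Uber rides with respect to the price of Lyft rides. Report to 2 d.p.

ΔQ_A = 6380 − 4964 = 1416; ΔP_B = 49 − 42.4 = 6.6.
Midpoints: Q̄_A = 5672.0, P̄_B = 45.70.
ε = (ΔQ_A/Q̄_A)/(ΔP_B/P̄_B) = (1416/5672.0)/(6.6/45.70) ≈ 1.73.

1.73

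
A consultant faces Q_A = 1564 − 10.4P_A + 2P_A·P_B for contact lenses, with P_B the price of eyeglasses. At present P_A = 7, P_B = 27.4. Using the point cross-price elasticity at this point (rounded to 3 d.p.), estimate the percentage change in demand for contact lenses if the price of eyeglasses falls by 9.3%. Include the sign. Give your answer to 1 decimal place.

At P_A = 7, P_B = 27.4: Q_A = 1874.8.
∂Q_A/∂P_B = 2P_A = 14.0000.
ε = (∂Q_A/∂P_B)(P_B/Q_A) = 14.0000 × 27.4/1874.8 ≈ 0.205.
%ΔQ_A ≈ ε × %ΔP_B = 0.205 × (-9.3%) = -1.9%.

-1.9%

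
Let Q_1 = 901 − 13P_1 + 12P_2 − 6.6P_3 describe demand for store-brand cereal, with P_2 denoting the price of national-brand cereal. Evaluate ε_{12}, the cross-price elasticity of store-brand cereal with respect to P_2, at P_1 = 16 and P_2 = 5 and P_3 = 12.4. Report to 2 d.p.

At P_1 = 16 and P_2 = 5 and P_3 = 12.4: Q_1 = 671.16.
∂Q_1/∂P_2 = 12.
ε = (∂Q_1/∂P_2)(P_2/Q_1) = 12 × (5/671.16) ≈ 0.09.

0.09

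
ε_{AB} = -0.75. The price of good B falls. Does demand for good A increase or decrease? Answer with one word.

ε < 0 and the price of good B falls, so the quantity of good A moves in the opposite direction: it increases.

increase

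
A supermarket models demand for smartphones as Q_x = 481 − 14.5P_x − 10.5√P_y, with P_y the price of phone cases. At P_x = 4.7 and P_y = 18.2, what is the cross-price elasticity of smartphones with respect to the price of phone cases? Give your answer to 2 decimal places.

-0.06

At P_x = 4.7 and P_y = 18.2: Q_x = 368.055.
∂Q_x/∂P_y = -10.5/(2√P_y) = -10.5/(2√18.2) = -1.2306.
ε = (∂Q_x/∂P_y)(P_y/Q_x) = -1.2306 × (18.2/368.055) ≈ -0.06.
ε < 0: complements.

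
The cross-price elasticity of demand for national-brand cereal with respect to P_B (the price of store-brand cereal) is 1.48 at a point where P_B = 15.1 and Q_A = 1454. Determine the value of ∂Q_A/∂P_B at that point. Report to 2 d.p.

ε = (∂Q_A/∂P_B)·(P_B/Q_A) ⇒ ∂Q_A/∂P_B = ε·Q_A/P_B = 1.48 × 1454/15.1 ≈ 142.51.

142.51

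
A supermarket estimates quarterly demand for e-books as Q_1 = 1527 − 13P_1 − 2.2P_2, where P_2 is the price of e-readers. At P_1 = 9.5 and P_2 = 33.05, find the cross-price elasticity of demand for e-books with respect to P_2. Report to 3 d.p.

At P_1 = 9.5 and P_2 = 33.05: Q_1 = 1330.79.
∂Q_1/∂P_2 = -2.2.
ε = (∂Q_1/∂P_2)(P_2/Q_1) = -2.2 × (33.05/1330.79) ≈ -0.055.
Since ε < 0, e-books and e-readers are complements.

-0.055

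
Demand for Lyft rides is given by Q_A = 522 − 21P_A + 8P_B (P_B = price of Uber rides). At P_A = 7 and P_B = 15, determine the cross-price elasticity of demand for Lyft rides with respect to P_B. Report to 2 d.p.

At P_A = 7 and P_B = 15: Q_A = 495.
∂Q_A/∂P_B = 8.
ε = (∂Q_A/∂P_B)(P_B/Q_A) = 8 × (15/495) ≈ 0.24.

0.24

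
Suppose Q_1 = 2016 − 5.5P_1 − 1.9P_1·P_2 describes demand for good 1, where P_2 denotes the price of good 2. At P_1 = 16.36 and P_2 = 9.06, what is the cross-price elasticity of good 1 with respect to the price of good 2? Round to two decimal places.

At P_1 = 16.36 and P_2 = 9.06: Q_1 = 1644.399.
∂Q_1/∂P_2 = -1.9P_1 = -1.9(16.36) = -31.0840.
ε = (∂Q_1/∂P_2)(P_2/Q_1) = -31.0840 × (9.06/1644.399) ≈ -0.17.

-0.17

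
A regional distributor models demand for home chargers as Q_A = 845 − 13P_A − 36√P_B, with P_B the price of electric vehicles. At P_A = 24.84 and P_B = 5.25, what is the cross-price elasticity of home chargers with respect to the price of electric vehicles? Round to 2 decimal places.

At P_A = 24.84 and P_B = 5.25: Q_A = 439.594.
∂Q_A/∂P_B = -36/(2√P_B) = -36/(2√5.25) = -7.8558.
ε = (∂Q_A/∂P_B)(P_B/Q_A) = -7.8558 × (5.25/439.594) ≈ -0.09.

-0.09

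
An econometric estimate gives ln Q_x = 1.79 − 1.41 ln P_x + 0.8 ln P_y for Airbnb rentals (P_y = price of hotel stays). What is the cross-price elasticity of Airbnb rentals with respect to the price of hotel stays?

In a log-linear (constant-elasticity) demand function, the coefficient on ln P_y is the cross-price elasticity.
ε = 0.80. Positive, so Airbnb rentals and hotel stays are substitutes.

0.80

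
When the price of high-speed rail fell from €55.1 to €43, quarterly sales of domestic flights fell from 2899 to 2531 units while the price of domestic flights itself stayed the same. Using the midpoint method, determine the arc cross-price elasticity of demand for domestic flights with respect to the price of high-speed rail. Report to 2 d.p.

ΔQ_A = 2531 − 2899 = -368; ΔP_B = 43 − 55.1 = -12.1.
Midpoints: Q̄_A = 2715.0, P̄_B = 49.05.
ε = (ΔQ_A/Q̄_A)/(ΔP_B/P̄_B) = (-368/2715.0)/(-12.1/49.05) ≈ 0.55.

0.55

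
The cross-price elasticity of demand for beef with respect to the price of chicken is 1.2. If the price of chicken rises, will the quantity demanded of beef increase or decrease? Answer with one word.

increase

ε > 0 and the price of chicken rises, so the quantity of beef moves in the same direction: it increases.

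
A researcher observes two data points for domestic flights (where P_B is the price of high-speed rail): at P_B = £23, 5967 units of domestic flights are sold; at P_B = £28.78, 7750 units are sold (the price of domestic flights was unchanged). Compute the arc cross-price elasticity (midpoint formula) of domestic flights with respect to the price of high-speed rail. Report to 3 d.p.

1.164

ΔQ_A = 7750 − 5967 = 1783; ΔP_B = 28.78 − 23 = 5.78.
Midpoints: Q̄_A = 6858.5, P̄_B = 25.89.
ε = (ΔQ_A/Q̄_A)/(ΔP_B/P̄_B) = (1783/6858.5)/(5.78/25.89) ≈ 1.164.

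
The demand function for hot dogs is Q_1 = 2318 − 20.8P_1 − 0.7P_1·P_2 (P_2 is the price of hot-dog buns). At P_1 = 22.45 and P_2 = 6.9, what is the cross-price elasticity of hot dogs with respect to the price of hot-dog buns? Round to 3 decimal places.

At P_1 = 22.45 and P_2 = 6.9: Q_1 = 1742.606.
∂Q_1/∂P_2 = -0.7P_1 = -0.7(22.45) = -15.7150.
ε = (∂Q_1/∂P_2)(P_2/Q_1) = -15.7150 × (6.9/1742.606) ≈ -0.062.

-0.062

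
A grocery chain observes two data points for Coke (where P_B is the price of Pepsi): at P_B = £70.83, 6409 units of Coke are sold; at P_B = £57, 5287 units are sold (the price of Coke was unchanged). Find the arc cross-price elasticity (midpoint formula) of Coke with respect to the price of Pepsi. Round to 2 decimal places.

0.89

ΔQ_A = 5287 − 6409 = -1122; ΔP_B = 57 − 70.83 = -13.83.
Midpoints: Q̄_A = 5848.0, P̄_B = 63.91.
ε = (ΔQ_A/Q̄_A)/(ΔP_B/P̄_B) = (-1122/5848.0)/(-13.83/63.91) ≈ 0.89.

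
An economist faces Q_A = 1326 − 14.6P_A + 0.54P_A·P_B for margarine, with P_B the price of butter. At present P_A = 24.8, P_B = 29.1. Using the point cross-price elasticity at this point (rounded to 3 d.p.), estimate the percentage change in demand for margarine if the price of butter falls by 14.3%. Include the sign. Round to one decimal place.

At P_A = 24.8, P_B = 29.1: Q_A = 1353.627.
∂Q_A/∂P_B = 0.54P_A = 13.3920.
ε = (∂Q_A/∂P_B)(P_B/Q_A) = 13.3920 × 29.1/1353.627 ≈ 0.288.
%ΔQ_A ≈ ε × %ΔP_B = 0.288 × (-14.3%) = -4.1%.

-4.1%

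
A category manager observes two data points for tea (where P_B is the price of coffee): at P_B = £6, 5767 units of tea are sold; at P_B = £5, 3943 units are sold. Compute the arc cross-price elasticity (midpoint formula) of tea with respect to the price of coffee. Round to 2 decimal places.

2.07

ΔQ_A = 3943 − 5767 = -1824; ΔP_B = 5 − 6 = -1.
Midpoints: Q̄_A = 4855.0, P̄_B = 5.50.
ε = (ΔQ_A/Q̄_A)/(ΔP_B/P̄_B) = (-1824/4855.0)/(-1/5.50) ≈ 2.07.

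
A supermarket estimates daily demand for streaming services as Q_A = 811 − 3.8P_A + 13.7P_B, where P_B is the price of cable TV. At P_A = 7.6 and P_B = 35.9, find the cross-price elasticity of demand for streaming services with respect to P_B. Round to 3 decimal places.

At P_A = 7.6 and P_B = 35.9: Q_A = 1273.95.
∂Q_A/∂P_B = 13.7.
ε = (∂Q_A/∂P_B)(P_B/Q_A) = 13.7 × (35.9/1273.95) ≈ 0.386.

0.386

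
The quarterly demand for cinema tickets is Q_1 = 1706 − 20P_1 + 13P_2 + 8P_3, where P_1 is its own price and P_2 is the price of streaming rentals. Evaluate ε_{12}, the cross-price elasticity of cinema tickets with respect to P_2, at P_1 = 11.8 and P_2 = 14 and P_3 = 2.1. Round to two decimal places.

At P_1 = 11.8 and P_2 = 14 and P_3 = 2.1: Q_1 = 1668.8.
∂Q_1/∂P_2 = 13.
ε = (∂Q_1/∂P_2)(P_2/Q_1) = 13 × (14/1668.8) ≈ 0.11.
Since ε > 0, cinema tickets and streaming rentals are substitutes.

0.11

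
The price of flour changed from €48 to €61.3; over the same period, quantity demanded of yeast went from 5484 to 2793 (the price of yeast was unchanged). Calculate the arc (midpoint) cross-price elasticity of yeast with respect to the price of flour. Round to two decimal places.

-2.67

ΔQ_A = 2793 − 5484 = -2691; ΔP_B = 61.3 − 48 = 13.3.
Midpoints: Q̄_A = 4138.5, P̄_B = 54.65.
ε = (ΔQ_A/Q̄_A)/(ΔP_B/P̄_B) = (-2691/4138.5)/(13.3/54.65) ≈ -2.67.
ε < 0: yeast and flour are complements.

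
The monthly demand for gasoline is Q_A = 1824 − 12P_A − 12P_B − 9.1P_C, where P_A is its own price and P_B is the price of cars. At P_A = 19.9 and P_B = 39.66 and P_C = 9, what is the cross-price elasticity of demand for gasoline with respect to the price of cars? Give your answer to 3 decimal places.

-0.463

At P_A = 19.9 and P_B = 39.66 and P_C = 9: Q_A = 1027.38.
∂Q_A/∂P_B = -12.
ε = (∂Q_A/∂P_B)(P_B/Q_A) = -12 × (39.66/1027.38) ≈ -0.463.
Since ε < 0, gasoline and cars are complements.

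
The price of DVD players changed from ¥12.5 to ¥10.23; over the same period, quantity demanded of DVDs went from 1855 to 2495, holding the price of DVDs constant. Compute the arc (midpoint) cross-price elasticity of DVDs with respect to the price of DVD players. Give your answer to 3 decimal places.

ΔQ_A = 2495 − 1855 = 640; ΔP_B = 10.23 − 12.5 = -2.27.
Midpoints: Q̄_A = 2175.0, P̄_B = 11.37.
ε = (ΔQ_A/Q̄_A)/(ΔP_B/P̄_B) = (640/2175.0)/(-2.27/11.37) ≈ -1.473.

-1.473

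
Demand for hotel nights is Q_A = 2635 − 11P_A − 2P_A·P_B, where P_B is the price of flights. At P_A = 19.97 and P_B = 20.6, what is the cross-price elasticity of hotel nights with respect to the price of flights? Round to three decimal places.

-0.517

At P_A = 19.97 and P_B = 20.6: Q_A = 1592.566.
∂Q_A/∂P_B = -2P_A = -2(19.97) = -39.9400.
ε = (∂Q_A/∂P_B)(P_B/Q_A) = -39.9400 × (20.6/1592.566) ≈ -0.517.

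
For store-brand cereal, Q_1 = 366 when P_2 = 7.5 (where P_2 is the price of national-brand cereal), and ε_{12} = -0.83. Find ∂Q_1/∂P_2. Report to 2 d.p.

ε = (∂Q_1/∂P_2)·(P_2/Q_1) ⇒ ∂Q_1/∂P_2 = ε·Q_1/P_2 = -0.83 × 366/7.5 ≈ -40.50.

-40.50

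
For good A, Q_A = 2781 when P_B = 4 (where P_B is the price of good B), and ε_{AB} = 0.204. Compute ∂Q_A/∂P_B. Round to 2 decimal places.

ε = (∂Q_A/∂P_B)·(P_B/Q_A) ⇒ ∂Q_A/∂P_B = ε·Q_A/P_B = 0.204 × 2781/4 ≈ 141.83.

141.83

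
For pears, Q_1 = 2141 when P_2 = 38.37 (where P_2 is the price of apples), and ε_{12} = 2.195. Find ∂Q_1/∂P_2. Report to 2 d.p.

ε = (∂Q_1/∂P_2)·(P_2/Q_1) ⇒ ∂Q_1/∂P_2 = ε·Q_1/P_2 = 2.195 × 2141/38.37 ≈ 122.48.

122.48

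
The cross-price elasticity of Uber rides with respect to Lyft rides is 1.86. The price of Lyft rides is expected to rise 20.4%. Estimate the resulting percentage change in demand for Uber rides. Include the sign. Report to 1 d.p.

%ΔQ ≈ ε × %ΔP of Lyft rides = 1.86 × (20.4%) = 37.9%.
Demand for Uber rides rises by about 37.9%.

37.9%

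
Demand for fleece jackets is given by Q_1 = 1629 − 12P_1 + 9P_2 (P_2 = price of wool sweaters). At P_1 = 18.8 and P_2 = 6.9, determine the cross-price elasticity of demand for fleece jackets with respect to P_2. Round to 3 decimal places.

0.042

At P_1 = 18.8 and P_2 = 6.9: Q_1 = 1465.5.
∂Q_1/∂P_2 = 9.
ε = (∂Q_1/∂P_2)(P_2/Q_1) = 9 × (6.9/1465.5) ≈ 0.042.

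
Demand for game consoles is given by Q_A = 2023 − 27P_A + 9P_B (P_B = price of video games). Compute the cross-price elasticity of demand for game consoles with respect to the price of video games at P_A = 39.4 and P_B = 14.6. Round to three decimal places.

0.120

At P_A = 39.4 and P_B = 14.6: Q_A = 1090.6.
∂Q_A/∂P_B = 9.
ε = (∂Q_A/∂P_B)(P_B/Q_A) = 9 × (14.6/1090.6) ≈ 0.120.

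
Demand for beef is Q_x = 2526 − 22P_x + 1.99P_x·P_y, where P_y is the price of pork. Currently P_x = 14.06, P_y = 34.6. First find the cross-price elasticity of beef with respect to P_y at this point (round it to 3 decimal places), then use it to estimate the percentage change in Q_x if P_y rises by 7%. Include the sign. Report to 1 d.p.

2.1%

At P_x = 14.06, P_y = 34.6: Q_x = 3184.767.
∂Q_x/∂P_y = 1.99P_x = 27.9794.
ε = (∂Q_x/∂P_y)(P_y/Q_x) = 27.9794 × 34.6/3184.767 ≈ 0.304.
%ΔQ_x ≈ ε × %ΔP_y = 0.304 × (7%) = 2.1%.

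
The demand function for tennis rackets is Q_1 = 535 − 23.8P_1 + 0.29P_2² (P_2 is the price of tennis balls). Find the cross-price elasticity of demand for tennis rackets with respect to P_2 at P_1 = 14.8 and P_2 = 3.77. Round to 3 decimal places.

At P_1 = 14.8 and P_2 = 3.77: Q_1 = 186.882.
∂Q_1/∂P_2 = 0.58P_2 = 0.58(3.77) = 2.1866.
ε = (∂Q_1/∂P_2)(P_2/Q_1) = 2.1866 × (3.77/186.882) ≈ 0.044.

0.044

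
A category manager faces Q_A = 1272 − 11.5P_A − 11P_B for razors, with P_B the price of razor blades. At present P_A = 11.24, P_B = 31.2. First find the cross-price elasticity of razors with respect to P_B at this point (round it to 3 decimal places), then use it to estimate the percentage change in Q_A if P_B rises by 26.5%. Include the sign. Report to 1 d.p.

-11.4%

At P_A = 11.24, P_B = 31.2: Q_A = 799.54.
∂Q_A/∂P_B = -11.
ε = (∂Q_A/∂P_B)(P_B/Q_A) = -11.0000 × 31.2/799.54 ≈ -0.429.
%ΔQ_A ≈ ε × %ΔP_B = -0.429 × (26.5%) = -11.4%.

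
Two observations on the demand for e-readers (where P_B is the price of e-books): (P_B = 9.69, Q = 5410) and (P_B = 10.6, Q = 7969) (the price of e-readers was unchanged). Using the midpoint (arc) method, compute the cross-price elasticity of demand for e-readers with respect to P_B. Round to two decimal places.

4.26

ΔQ_A = 7969 − 5410 = 2559; ΔP_B = 10.6 − 9.69 = 0.91.
Midpoints: Q̄_A = 6689.5, P̄_B = 10.14.
ε = (ΔQ_A/Q̄_A)/(ΔP_B/P̄_B) = (2559/6689.5)/(0.91/10.14) ≈ 4.26.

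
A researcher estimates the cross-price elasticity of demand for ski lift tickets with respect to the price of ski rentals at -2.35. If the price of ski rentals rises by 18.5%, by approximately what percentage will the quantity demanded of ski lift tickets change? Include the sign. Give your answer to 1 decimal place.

%ΔQ ≈ ε × %ΔP of ski rentals = -2.35 × (18.5%) = -43.5%.
Demand for ski lift tickets falls by about 43.5%.

-43.5%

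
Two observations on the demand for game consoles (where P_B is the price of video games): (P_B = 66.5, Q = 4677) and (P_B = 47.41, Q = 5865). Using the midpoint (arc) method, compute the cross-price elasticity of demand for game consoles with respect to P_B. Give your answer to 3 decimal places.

-0.672

ΔQ_A = 5865 − 4677 = 1188; ΔP_B = 47.41 − 66.5 = -19.09.
Midpoints: Q̄_A = 5271.0, P̄_B = 56.95.
ε = (ΔQ_A/Q̄_A)/(ΔP_B/P̄_B) = (1188/5271.0)/(-19.09/56.95) ≈ -0.672.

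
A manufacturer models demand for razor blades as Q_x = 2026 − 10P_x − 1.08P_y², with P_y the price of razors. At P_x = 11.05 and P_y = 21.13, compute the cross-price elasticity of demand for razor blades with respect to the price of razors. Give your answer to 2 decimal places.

-0.67

At P_x = 11.05 and P_y = 21.13: Q_x = 1433.305.
∂Q_x/∂P_y = -2.16P_y = -2.16(21.13) = -45.6408.
ε = (∂Q_x/∂P_y)(P_y/Q_x) = -45.6408 × (21.13/1433.305) ≈ -0.67.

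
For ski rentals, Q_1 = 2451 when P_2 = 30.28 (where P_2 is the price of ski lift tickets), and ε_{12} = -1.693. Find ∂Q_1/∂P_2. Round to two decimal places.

ε = (∂Q_1/∂P_2)·(P_2/Q_1) ⇒ ∂Q_1/∂P_2 = ε·Q_1/P_2 = -1.693 × 2451/30.28 ≈ -137.04.

-137.04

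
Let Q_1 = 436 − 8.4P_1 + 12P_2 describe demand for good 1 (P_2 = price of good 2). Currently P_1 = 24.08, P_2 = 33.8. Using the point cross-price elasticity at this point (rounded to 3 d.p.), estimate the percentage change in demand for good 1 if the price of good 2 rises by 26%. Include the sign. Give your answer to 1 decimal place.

At P_1 = 24.08, P_2 = 33.8: Q_1 = 639.328.
∂Q_1/∂P_2 = 12.
ε = (∂Q_1/∂P_2)(P_2/Q_1) = 12.0000 × 33.8/639.328 ≈ 0.634.
%ΔQ_1 ≈ ε × %ΔP_2 = 0.634 × (26%) = 16.5%.

16.5%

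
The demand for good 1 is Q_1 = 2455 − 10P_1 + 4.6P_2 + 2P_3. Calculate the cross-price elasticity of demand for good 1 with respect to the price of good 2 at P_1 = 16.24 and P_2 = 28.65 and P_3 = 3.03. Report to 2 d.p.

At P_1 = 16.24 and P_2 = 28.65 and P_3 = 3.03: Q_1 = 2430.45.
∂Q_1/∂P_2 = 4.6.
ε = (∂Q_1/∂P_2)(P_2/Q_1) = 4.6 × (28.65/2430.45) ≈ 0.05.

0.05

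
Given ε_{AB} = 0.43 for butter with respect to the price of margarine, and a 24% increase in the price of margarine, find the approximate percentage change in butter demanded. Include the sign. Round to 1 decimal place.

10.3%

%ΔQ ≈ ε × %ΔP of margarine = 0.43 × (24%) = 10.3%.
Demand for butter rises by about 10.3%.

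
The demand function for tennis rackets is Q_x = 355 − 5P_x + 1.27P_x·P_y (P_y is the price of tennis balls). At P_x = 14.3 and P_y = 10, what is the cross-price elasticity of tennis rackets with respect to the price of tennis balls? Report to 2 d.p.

0.39

At P_x = 14.3 and P_y = 10: Q_x = 465.11.
∂Q_x/∂P_y = 1.27P_x = 1.27(14.3) = 18.1610.
ε = (∂Q_x/∂P_y)(P_y/Q_x) = 18.1610 × (10/465.11) ≈ 0.39.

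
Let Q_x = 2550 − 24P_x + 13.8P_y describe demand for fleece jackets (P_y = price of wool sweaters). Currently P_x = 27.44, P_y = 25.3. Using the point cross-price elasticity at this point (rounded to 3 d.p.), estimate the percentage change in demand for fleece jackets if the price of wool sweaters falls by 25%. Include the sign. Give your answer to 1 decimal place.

-3.9%

At P_x = 27.44, P_y = 25.3: Q_x = 2240.58.
∂Q_x/∂P_y = 13.8.
ε = (∂Q_x/∂P_y)(P_y/Q_x) = 13.8000 × 25.3/2240.58 ≈ 0.156.
%ΔQ_x ≈ ε × %ΔP_y = 0.156 × (-25%) = -3.9%.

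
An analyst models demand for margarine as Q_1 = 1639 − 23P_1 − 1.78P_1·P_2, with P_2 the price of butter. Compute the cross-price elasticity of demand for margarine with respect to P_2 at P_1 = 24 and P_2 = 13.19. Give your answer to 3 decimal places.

At P_1 = 24 and P_2 = 13.19: Q_1 = 523.523.
∂Q_1/∂P_2 = -1.78P_1 = -1.78(24) = -42.7200.
ε = (∂Q_1/∂P_2)(P_2/Q_1) = -42.7200 × (13.19/523.523) ≈ -1.076.

-1.076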